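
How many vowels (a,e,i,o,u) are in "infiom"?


Input: infiom
Checking each character:
  'i' at position 0: vowel (running total: 1)
  'n' at position 1: consonant
  'f' at position 2: consonant
  'i' at position 3: vowel (running total: 2)
  'o' at position 4: vowel (running total: 3)
  'm' at position 5: consonant
Total vowels: 3

3


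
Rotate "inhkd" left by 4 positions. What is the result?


Input: "inhkd", rotate left by 4
First 4 characters: "inhk"
Remaining characters: "d"
Concatenate remaining + first: "d" + "inhk" = "dinhk"

dinhk


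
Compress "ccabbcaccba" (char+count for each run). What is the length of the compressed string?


Input: ccabbcaccba
Runs:
  'c' x 2 => "c2"
  'a' x 1 => "a1"
  'b' x 2 => "b2"
  'c' x 1 => "c1"
  'a' x 1 => "a1"
  'c' x 2 => "c2"
  'b' x 1 => "b1"
  'a' x 1 => "a1"
Compressed: "c2a1b2c1a1c2b1a1"
Compressed length: 16

16


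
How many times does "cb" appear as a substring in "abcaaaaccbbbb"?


Searching for "cb" in "abcaaaaccbbbb"
Scanning each position:
  Position 0: "ab" => no
  Position 1: "bc" => no
  Position 2: "ca" => no
  Position 3: "aa" => no
  Position 4: "aa" => no
  Position 5: "aa" => no
  Position 6: "ac" => no
  Position 7: "cc" => no
  Position 8: "cb" => MATCH
  Position 9: "bb" => no
  Position 10: "bb" => no
  Position 11: "bb" => no
Total occurrences: 1

1


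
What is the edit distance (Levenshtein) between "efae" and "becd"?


Computing edit distance: "efae" -> "becd"
DP table:
           b    e    c    d
      0    1    2    3    4
  e   1    1    1    2    3
  f   2    2    2    2    3
  a   3    3    3    3    3
  e   4    4    3    4    4
Edit distance = dp[4][4] = 4

4


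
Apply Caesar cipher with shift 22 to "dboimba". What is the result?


Caesar cipher: shift "dboimba" by 22
  'd' (pos 3) + 22 = pos 25 = 'z'
  'b' (pos 1) + 22 = pos 23 = 'x'
  'o' (pos 14) + 22 = pos 10 = 'k'
  'i' (pos 8) + 22 = pos 4 = 'e'
  'm' (pos 12) + 22 = pos 8 = 'i'
  'b' (pos 1) + 22 = pos 23 = 'x'
  'a' (pos 0) + 22 = pos 22 = 'w'
Result: zxkeixw

zxkeixw


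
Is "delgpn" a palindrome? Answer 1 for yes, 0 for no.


Input: delgpn
Reversed: npgled
  Compare pos 0 ('d') with pos 5 ('n'): MISMATCH
  Compare pos 1 ('e') with pos 4 ('p'): MISMATCH
  Compare pos 2 ('l') with pos 3 ('g'): MISMATCH
Result: not a palindrome

0


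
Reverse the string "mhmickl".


Input: mhmickl
Reading characters right to left:
  Position 6: 'l'
  Position 5: 'k'
  Position 4: 'c'
  Position 3: 'i'
  Position 2: 'm'
  Position 1: 'h'
  Position 0: 'm'
Reversed: lkcimhm

lkcimhm


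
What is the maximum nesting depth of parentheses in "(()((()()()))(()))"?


Input: "(()((()()()))(()))"
Tracking depth:
  Position 0 '(': depth becomes 1
  Position 1 '(': depth becomes 2
  Position 2 ')': depth becomes 1
  Position 3 '(': depth becomes 2
  Position 4 '(': depth becomes 3
  Position 5 '(': depth becomes 4
  Position 6 ')': depth becomes 3
  Position 7 '(': depth becomes 4
  Position 8 ')': depth becomes 3
  Position 9 '(': depth becomes 4
  Position 10 ')': depth becomes 3
  Position 11 ')': depth becomes 2
  Position 12 ')': depth becomes 1
  Position 13 '(': depth becomes 2
  Position 14 '(': depth becomes 3
  Position 15 ')': depth becomes 2
  Position 16 ')': depth becomes 1
  Position 17 ')': depth becomes 0
Maximum depth reached: 4

4


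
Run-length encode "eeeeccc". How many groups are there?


Input: eeeeccc
Scanning for consecutive runs:
  Group 1: 'e' x 4 (positions 0-3)
  Group 2: 'c' x 3 (positions 4-6)
Total groups: 2

2


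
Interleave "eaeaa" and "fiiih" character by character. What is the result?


Interleaving "eaeaa" and "fiiih":
  Position 0: 'e' from first, 'f' from second => "ef"
  Position 1: 'a' from first, 'i' from second => "ai"
  Position 2: 'e' from first, 'i' from second => "ei"
  Position 3: 'a' from first, 'i' from second => "ai"
  Position 4: 'a' from first, 'h' from second => "ah"
Result: efaieiaiah

efaieiaiah


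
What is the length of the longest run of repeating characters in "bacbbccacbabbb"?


Input: "bacbbccacbabbb"
Scanning for longest run:
  Position 1 ('a'): new char, reset run to 1
  Position 2 ('c'): new char, reset run to 1
  Position 3 ('b'): new char, reset run to 1
  Position 4 ('b'): continues run of 'b', length=2
  Position 5 ('c'): new char, reset run to 1
  Position 6 ('c'): continues run of 'c', length=2
  Position 7 ('a'): new char, reset run to 1
  Position 8 ('c'): new char, reset run to 1
  Position 9 ('b'): new char, reset run to 1
  Position 10 ('a'): new char, reset run to 1
  Position 11 ('b'): new char, reset run to 1
  Position 12 ('b'): continues run of 'b', length=2
  Position 13 ('b'): continues run of 'b', length=3
Longest run: 'b' with length 3

3


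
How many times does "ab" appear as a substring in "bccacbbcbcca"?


Searching for "ab" in "bccacbbcbcca"
Scanning each position:
  Position 0: "bc" => no
  Position 1: "cc" => no
  Position 2: "ca" => no
  Position 3: "ac" => no
  Position 4: "cb" => no
  Position 5: "bb" => no
  Position 6: "bc" => no
  Position 7: "cb" => no
  Position 8: "bc" => no
  Position 9: "cc" => no
  Position 10: "ca" => no
Total occurrences: 0

0


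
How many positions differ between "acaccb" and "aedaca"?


Comparing "acaccb" and "aedaca" position by position:
  Position 0: 'a' vs 'a' => same
  Position 1: 'c' vs 'e' => DIFFER
  Position 2: 'a' vs 'd' => DIFFER
  Position 3: 'c' vs 'a' => DIFFER
  Position 4: 'c' vs 'c' => same
  Position 5: 'b' vs 'a' => DIFFER
Positions that differ: 4

4


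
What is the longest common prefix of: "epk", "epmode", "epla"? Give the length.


Words: epk, epmode, epla
  Position 0: all 'e' => match
  Position 1: all 'p' => match
  Position 2: ('k', 'm', 'l') => mismatch, stop
LCP = "ep" (length 2)

2


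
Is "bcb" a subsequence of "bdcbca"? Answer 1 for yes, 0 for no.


Check if "bcb" is a subsequence of "bdcbca"
Greedy scan:
  Position 0 ('b'): matches sub[0] = 'b'
  Position 1 ('d'): no match needed
  Position 2 ('c'): matches sub[1] = 'c'
  Position 3 ('b'): matches sub[2] = 'b'
  Position 4 ('c'): no match needed
  Position 5 ('a'): no match needed
All 3 characters matched => is a subsequence

1


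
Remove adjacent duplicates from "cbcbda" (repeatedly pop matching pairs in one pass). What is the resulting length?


Input: cbcbda
Stack-based adjacent duplicate removal:
  Read 'c': push. Stack: c
  Read 'b': push. Stack: cb
  Read 'c': push. Stack: cbc
  Read 'b': push. Stack: cbcb
  Read 'd': push. Stack: cbcbd
  Read 'a': push. Stack: cbcbda
Final stack: "cbcbda" (length 6)

6


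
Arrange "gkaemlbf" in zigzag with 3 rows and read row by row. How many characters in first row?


Zigzag "gkaemlbf" into 3 rows:
Placing characters:
  'g' => row 0
  'k' => row 1
  'a' => row 2
  'e' => row 1
  'm' => row 0
  'l' => row 1
  'b' => row 2
  'f' => row 1
Rows:
  Row 0: "gm"
  Row 1: "kelf"
  Row 2: "ab"
First row length: 2

2


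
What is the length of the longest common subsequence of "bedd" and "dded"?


LCS of "bedd" and "dded"
DP table:
           d    d    e    d
      0    0    0    0    0
  b   0    0    0    0    0
  e   0    0    0    1    1
  d   0    1    1    1    2
  d   0    1    2    2    2
LCS length = dp[4][4] = 2

2


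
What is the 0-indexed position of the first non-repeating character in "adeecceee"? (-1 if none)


Input: adeecceee
Character frequencies:
  'a': 1
  'c': 2
  'd': 1
  'e': 5
Scanning left to right for freq == 1:
  Position 0 ('a'): unique! => answer = 0

0


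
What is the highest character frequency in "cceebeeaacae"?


Input: cceebeeaacae
Character counts:
  'a': 3
  'b': 1
  'c': 3
  'e': 5
Maximum frequency: 5

5


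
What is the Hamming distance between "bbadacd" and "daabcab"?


Comparing "bbadacd" and "daabcab" position by position:
  Position 0: 'b' vs 'd' => differ
  Position 1: 'b' vs 'a' => differ
  Position 2: 'a' vs 'a' => same
  Position 3: 'd' vs 'b' => differ
  Position 4: 'a' vs 'c' => differ
  Position 5: 'c' vs 'a' => differ
  Position 6: 'd' vs 'b' => differ
Total differences (Hamming distance): 6

6


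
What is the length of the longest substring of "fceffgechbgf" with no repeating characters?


Input: "fceffgechbgf"
Sliding window (track last position of each char):
  Position 0 ('f'): window [0,0] length 1 -- new best
  Position 1 ('c'): window [0,1] length 2 -- new best
  Position 2 ('e'): window [0,2] length 3 -- new best
  Position 3 ('f'): repeat (last at 0), move window start to 1
  Position 3 ('f'): window [1,3] length 3
  Position 4 ('f'): repeat (last at 3), move window start to 4
  Position 4 ('f'): window [4,4] length 1
  Position 5 ('g'): window [4,5] length 2
  Position 6 ('e'): window [4,6] length 3
  Position 7 ('c'): window [4,7] length 4 -- new best
  Position 8 ('h'): window [4,8] length 5 -- new best
  Position 9 ('b'): window [4,9] length 6 -- new best
  Position 10 ('g'): repeat (last at 5), move window start to 6
  Position 10 ('g'): window [6,10] length 5
  Position 11 ('f'): window [6,11] length 6
Longest substring with no repeats: "fgechb" with length 6

6


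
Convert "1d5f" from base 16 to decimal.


Input: "1d5f" in base 16
Positional expansion:
  Digit '1' (value 1) x 16^3 = 4096
  Digit 'd' (value 13) x 16^2 = 3328
  Digit '5' (value 5) x 16^1 = 80
  Digit 'f' (value 15) x 16^0 = 15
Sum = 7519

7519


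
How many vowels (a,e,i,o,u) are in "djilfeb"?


Input: djilfeb
Checking each character:
  'd' at position 0: consonant
  'j' at position 1: consonant
  'i' at position 2: vowel (running total: 1)
  'l' at position 3: consonant
  'f' at position 4: consonant
  'e' at position 5: vowel (running total: 2)
  'b' at position 6: consonant
Total vowels: 2

2


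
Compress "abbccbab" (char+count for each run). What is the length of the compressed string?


Input: abbccbab
Runs:
  'a' x 1 => "a1"
  'b' x 2 => "b2"
  'c' x 2 => "c2"
  'b' x 1 => "b1"
  'a' x 1 => "a1"
  'b' x 1 => "b1"
Compressed: "a1b2c2b1a1b1"
Compressed length: 12

12


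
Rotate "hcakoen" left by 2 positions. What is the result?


Input: "hcakoen", rotate left by 2
First 2 characters: "hc"
Remaining characters: "akoen"
Concatenate remaining + first: "akoen" + "hc" = "akoenhc"

akoenhc


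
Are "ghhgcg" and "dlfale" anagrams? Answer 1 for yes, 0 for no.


Strings: "ghhgcg", "dlfale"
Sorted first:  cggghh
Sorted second: adefll
Differ at position 0: 'c' vs 'a' => not anagrams

0


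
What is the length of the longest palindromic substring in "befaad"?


Input: "befaad"
Checking substrings for palindromes:
  [3:5] "aa" (len 2) => palindrome
Longest palindromic substring: "aa" with length 2

2


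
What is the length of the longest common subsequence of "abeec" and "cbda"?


LCS of "abeec" and "cbda"
DP table:
           c    b    d    a
      0    0    0    0    0
  a   0    0    0    0    1
  b   0    0    1    1    1
  e   0    0    1    1    1
  e   0    0    1    1    1
  c   0    1    1    1    1
LCS length = dp[5][4] = 1

1


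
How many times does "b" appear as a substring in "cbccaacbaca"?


Searching for "b" in "cbccaacbaca"
Scanning each position:
  Position 0: "c" => no
  Position 1: "b" => MATCH
  Position 2: "c" => no
  Position 3: "c" => no
  Position 4: "a" => no
  Position 5: "a" => no
  Position 6: "c" => no
  Position 7: "b" => MATCH
  Position 8: "a" => no
  Position 9: "c" => no
  Position 10: "a" => no
Total occurrences: 2

2


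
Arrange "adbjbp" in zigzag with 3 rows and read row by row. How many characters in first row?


Zigzag "adbjbp" into 3 rows:
Placing characters:
  'a' => row 0
  'd' => row 1
  'b' => row 2
  'j' => row 1
  'b' => row 0
  'p' => row 1
Rows:
  Row 0: "ab"
  Row 1: "djp"
  Row 2: "b"
First row length: 2

2


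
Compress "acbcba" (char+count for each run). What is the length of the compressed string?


Input: acbcba
Runs:
  'a' x 1 => "a1"
  'c' x 1 => "c1"
  'b' x 1 => "b1"
  'c' x 1 => "c1"
  'b' x 1 => "b1"
  'a' x 1 => "a1"
Compressed: "a1c1b1c1b1a1"
Compressed length: 12

12


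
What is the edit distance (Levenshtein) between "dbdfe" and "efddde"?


Computing edit distance: "dbdfe" -> "efddde"
DP table:
           e    f    d    d    d    e
      0    1    2    3    4    5    6
  d   1    1    2    2    3    4    5
  b   2    2    2    3    3    4    5
  d   3    3    3    2    3    3    4
  f   4    4    3    3    3    4    4
  e   5    4    4    4    4    4    4
Edit distance = dp[5][6] = 4

4


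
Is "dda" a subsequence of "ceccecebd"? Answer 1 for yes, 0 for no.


Check if "dda" is a subsequence of "ceccecebd"
Greedy scan:
  Position 0 ('c'): no match needed
  Position 1 ('e'): no match needed
  Position 2 ('c'): no match needed
  Position 3 ('c'): no match needed
  Position 4 ('e'): no match needed
  Position 5 ('c'): no match needed
  Position 6 ('e'): no match needed
  Position 7 ('b'): no match needed
  Position 8 ('d'): matches sub[0] = 'd'
Only matched 1/3 characters => not a subsequence

0


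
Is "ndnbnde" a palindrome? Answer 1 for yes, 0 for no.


Input: ndnbnde
Reversed: ednbndn
  Compare pos 0 ('n') with pos 6 ('e'): MISMATCH
  Compare pos 1 ('d') with pos 5 ('d'): match
  Compare pos 2 ('n') with pos 4 ('n'): match
Result: not a palindrome

0


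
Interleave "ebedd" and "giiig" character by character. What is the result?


Interleaving "ebedd" and "giiig":
  Position 0: 'e' from first, 'g' from second => "eg"
  Position 1: 'b' from first, 'i' from second => "bi"
  Position 2: 'e' from first, 'i' from second => "ei"
  Position 3: 'd' from first, 'i' from second => "di"
  Position 4: 'd' from first, 'g' from second => "dg"
Result: egbieididg

egbieididg


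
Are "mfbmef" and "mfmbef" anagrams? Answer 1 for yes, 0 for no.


Strings: "mfbmef", "mfmbef"
Sorted first:  beffmm
Sorted second: beffmm
Sorted forms match => anagrams

1


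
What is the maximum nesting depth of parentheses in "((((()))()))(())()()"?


Input: "((((()))()))(())()()"
Tracking depth:
  Position 0 '(': depth becomes 1
  Position 1 '(': depth becomes 2
  Position 2 '(': depth becomes 3
  Position 3 '(': depth becomes 4
  Position 4 '(': depth becomes 5
  Position 5 ')': depth becomes 4
  Position 6 ')': depth becomes 3
  Position 7 ')': depth becomes 2
  Position 8 '(': depth becomes 3
  Position 9 ')': depth becomes 2
  Position 10 ')': depth becomes 1
  Position 11 ')': depth becomes 0
  Position 12 '(': depth becomes 1
  Position 13 '(': depth becomes 2
  Position 14 ')': depth becomes 1
  Position 15 ')': depth becomes 0
  Position 16 '(': depth becomes 1
  Position 17 ')': depth becomes 0
  Position 18 '(': depth becomes 1
  Position 19 ')': depth becomes 0
Maximum depth reached: 5

5


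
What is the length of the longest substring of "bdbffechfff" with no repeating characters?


Input: "bdbffechfff"
Sliding window (track last position of each char):
  Position 0 ('b'): window [0,0] length 1 -- new best
  Position 1 ('d'): window [0,1] length 2 -- new best
  Position 2 ('b'): repeat (last at 0), move window start to 1
  Position 2 ('b'): window [1,2] length 2
  Position 3 ('f'): window [1,3] length 3 -- new best
  Position 4 ('f'): repeat (last at 3), move window start to 4
  Position 4 ('f'): window [4,4] length 1
  Position 5 ('e'): window [4,5] length 2
  Position 6 ('c'): window [4,6] length 3
  Position 7 ('h'): window [4,7] length 4 -- new best
  Position 8 ('f'): repeat (last at 4), move window start to 5
  Position 8 ('f'): window [5,8] length 4
  Position 9 ('f'): repeat (last at 8), move window start to 9
  Position 9 ('f'): window [9,9] length 1
  Position 10 ('f'): repeat (last at 9), move window start to 10
  Position 10 ('f'): window [10,10] length 1
Longest substring with no repeats: "fech" with length 4

4


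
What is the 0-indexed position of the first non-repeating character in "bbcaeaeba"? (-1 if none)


Input: bbcaeaeba
Character frequencies:
  'a': 3
  'b': 3
  'c': 1
  'e': 2
Scanning left to right for freq == 1:
  Position 0 ('b'): freq=3, skip
  Position 1 ('b'): freq=3, skip
  Position 2 ('c'): unique! => answer = 2

2


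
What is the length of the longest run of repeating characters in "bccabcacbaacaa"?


Input: "bccabcacbaacaa"
Scanning for longest run:
  Position 1 ('c'): new char, reset run to 1
  Position 2 ('c'): continues run of 'c', length=2
  Position 3 ('a'): new char, reset run to 1
  Position 4 ('b'): new char, reset run to 1
  Position 5 ('c'): new char, reset run to 1
  Position 6 ('a'): new char, reset run to 1
  Position 7 ('c'): new char, reset run to 1
  Position 8 ('b'): new char, reset run to 1
  Position 9 ('a'): new char, reset run to 1
  Position 10 ('a'): continues run of 'a', length=2
  Position 11 ('c'): new char, reset run to 1
  Position 12 ('a'): new char, reset run to 1
  Position 13 ('a'): continues run of 'a', length=2
Longest run: 'c' with length 2

2


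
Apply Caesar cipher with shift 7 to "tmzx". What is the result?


Caesar cipher: shift "tmzx" by 7
  't' (pos 19) + 7 = pos 0 = 'a'
  'm' (pos 12) + 7 = pos 19 = 't'
  'z' (pos 25) + 7 = pos 6 = 'g'
  'x' (pos 23) + 7 = pos 4 = 'e'
Result: atge

atge


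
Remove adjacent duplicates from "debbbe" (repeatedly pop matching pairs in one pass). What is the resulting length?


Input: debbbe
Stack-based adjacent duplicate removal:
  Read 'd': push. Stack: d
  Read 'e': push. Stack: de
  Read 'b': push. Stack: deb
  Read 'b': matches stack top 'b' => pop. Stack: de
  Read 'b': push. Stack: deb
  Read 'e': push. Stack: debe
Final stack: "debe" (length 4)

4


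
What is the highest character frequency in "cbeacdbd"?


Input: cbeacdbd
Character counts:
  'a': 1
  'b': 2
  'c': 2
  'd': 2
  'e': 1
Maximum frequency: 2

2


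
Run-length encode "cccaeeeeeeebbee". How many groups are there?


Input: cccaeeeeeeebbee
Scanning for consecutive runs:
  Group 1: 'c' x 3 (positions 0-2)
  Group 2: 'a' x 1 (positions 3-3)
  Group 3: 'e' x 7 (positions 4-10)
  Group 4: 'b' x 2 (positions 11-12)
  Group 5: 'e' x 2 (positions 13-14)
Total groups: 5

5


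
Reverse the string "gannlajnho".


Input: gannlajnho
Reading characters right to left:
  Position 9: 'o'
  Position 8: 'h'
  Position 7: 'n'
  Position 6: 'j'
  Position 5: 'a'
  Position 4: 'l'
  Position 3: 'n'
  Position 2: 'n'
  Position 1: 'a'
  Position 0: 'g'
Reversed: ohnjalnnag

ohnjalnnag


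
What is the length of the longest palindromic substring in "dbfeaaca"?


Input: "dbfeaaca"
Checking substrings for palindromes:
  [5:8] "aca" (len 3) => palindrome
  [4:6] "aa" (len 2) => palindrome
Longest palindromic substring: "aca" with length 3

3


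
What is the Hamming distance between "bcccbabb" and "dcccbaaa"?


Comparing "bcccbabb" and "dcccbaaa" position by position:
  Position 0: 'b' vs 'd' => differ
  Position 1: 'c' vs 'c' => same
  Position 2: 'c' vs 'c' => same
  Position 3: 'c' vs 'c' => same
  Position 4: 'b' vs 'b' => same
  Position 5: 'a' vs 'a' => same
  Position 6: 'b' vs 'a' => differ
  Position 7: 'b' vs 'a' => differ
Total differences (Hamming distance): 3

3


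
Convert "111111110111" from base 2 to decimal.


Input: "111111110111" in base 2
Positional expansion:
  Digit '1' (value 1) x 2^11 = 2048
  Digit '1' (value 1) x 2^10 = 1024
  Digit '1' (value 1) x 2^9 = 512
  Digit '1' (value 1) x 2^8 = 256
  Digit '1' (value 1) x 2^7 = 128
  Digit '1' (value 1) x 2^6 = 64
  Digit '1' (value 1) x 2^5 = 32
  Digit '1' (value 1) x 2^4 = 16
  Digit '0' (value 0) x 2^3 = 0
  Digit '1' (value 1) x 2^2 = 4
  Digit '1' (value 1) x 2^1 = 2
  Digit '1' (value 1) x 2^0 = 1
Sum = 4087

4087


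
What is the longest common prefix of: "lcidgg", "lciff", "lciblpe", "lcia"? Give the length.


Words: lcidgg, lciff, lciblpe, lcia
  Position 0: all 'l' => match
  Position 1: all 'c' => match
  Position 2: all 'i' => match
  Position 3: ('d', 'f', 'b', 'a') => mismatch, stop
LCP = "lci" (length 3)

3


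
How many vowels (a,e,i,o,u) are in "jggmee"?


Input: jggmee
Checking each character:
  'j' at position 0: consonant
  'g' at position 1: consonant
  'g' at position 2: consonant
  'm' at position 3: consonant
  'e' at position 4: vowel (running total: 1)
  'e' at position 5: vowel (running total: 2)
Total vowels: 2

2


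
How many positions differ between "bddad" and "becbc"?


Comparing "bddad" and "becbc" position by position:
  Position 0: 'b' vs 'b' => same
  Position 1: 'd' vs 'e' => DIFFER
  Position 2: 'd' vs 'c' => DIFFER
  Position 3: 'a' vs 'b' => DIFFER
  Position 4: 'd' vs 'c' => DIFFER
Positions that differ: 4

4


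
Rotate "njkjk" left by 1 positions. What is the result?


Input: "njkjk", rotate left by 1
First 1 characters: "n"
Remaining characters: "jkjk"
Concatenate remaining + first: "jkjk" + "n" = "jkjkn"

jkjkn


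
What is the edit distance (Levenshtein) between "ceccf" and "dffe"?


Computing edit distance: "ceccf" -> "dffe"
DP table:
           d    f    f    e
      0    1    2    3    4
  c   1    1    2    3    4
  e   2    2    2    3    3
  c   3    3    3    3    4
  c   4    4    4    4    4
  f   5    5    4    4    5
Edit distance = dp[5][4] = 5

5


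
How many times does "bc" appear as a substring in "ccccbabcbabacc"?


Searching for "bc" in "ccccbabcbabacc"
Scanning each position:
  Position 0: "cc" => no
  Position 1: "cc" => no
  Position 2: "cc" => no
  Position 3: "cb" => no
  Position 4: "ba" => no
  Position 5: "ab" => no
  Position 6: "bc" => MATCH
  Position 7: "cb" => no
  Position 8: "ba" => no
  Position 9: "ab" => no
  Position 10: "ba" => no
  Position 11: "ac" => no
  Position 12: "cc" => no
Total occurrences: 1

1


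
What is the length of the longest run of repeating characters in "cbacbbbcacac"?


Input: "cbacbbbcacac"
Scanning for longest run:
  Position 1 ('b'): new char, reset run to 1
  Position 2 ('a'): new char, reset run to 1
  Position 3 ('c'): new char, reset run to 1
  Position 4 ('b'): new char, reset run to 1
  Position 5 ('b'): continues run of 'b', length=2
  Position 6 ('b'): continues run of 'b', length=3
  Position 7 ('c'): new char, reset run to 1
  Position 8 ('a'): new char, reset run to 1
  Position 9 ('c'): new char, reset run to 1
  Position 10 ('a'): new char, reset run to 1
  Position 11 ('c'): new char, reset run to 1
Longest run: 'b' with length 3

3


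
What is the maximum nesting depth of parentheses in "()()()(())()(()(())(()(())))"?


Input: "()()()(())()(()(())(()(())))"
Tracking depth:
  Position 0 '(': depth becomes 1
  Position 1 ')': depth becomes 0
  Position 2 '(': depth becomes 1
  Position 3 ')': depth becomes 0
  Position 4 '(': depth becomes 1
  Position 5 ')': depth becomes 0
  Position 6 '(': depth becomes 1
  Position 7 '(': depth becomes 2
  Position 8 ')': depth becomes 1
  Position 9 ')': depth becomes 0
  Position 10 '(': depth becomes 1
  Position 11 ')': depth becomes 0
  Position 12 '(': depth becomes 1
  Position 13 '(': depth becomes 2
  Position 14 ')': depth becomes 1
  Position 15 '(': depth becomes 2
  Position 16 '(': depth becomes 3
  Position 17 ')': depth becomes 2
  Position 18 ')': depth becomes 1
  Position 19 '(': depth becomes 2
  Position 20 '(': depth becomes 3
  Position 21 ')': depth becomes 2
  Position 22 '(': depth becomes 3
  Position 23 '(': depth becomes 4
  Position 24 ')': depth becomes 3
  Position 25 ')': depth becomes 2
  Position 26 ')': depth becomes 1
  Position 27 ')': depth becomes 0
Maximum depth reached: 4

4


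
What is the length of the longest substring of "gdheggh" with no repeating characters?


Input: "gdheggh"
Sliding window (track last position of each char):
  Position 0 ('g'): window [0,0] length 1 -- new best
  Position 1 ('d'): window [0,1] length 2 -- new best
  Position 2 ('h'): window [0,2] length 3 -- new best
  Position 3 ('e'): window [0,3] length 4 -- new best
  Position 4 ('g'): repeat (last at 0), move window start to 1
  Position 4 ('g'): window [1,4] length 4
  Position 5 ('g'): repeat (last at 4), move window start to 5
  Position 5 ('g'): window [5,5] length 1
  Position 6 ('h'): window [5,6] length 2
Longest substring with no repeats: "gdhe" with length 4

4


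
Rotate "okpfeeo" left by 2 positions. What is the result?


Input: "okpfeeo", rotate left by 2
First 2 characters: "ok"
Remaining characters: "pfeeo"
Concatenate remaining + first: "pfeeo" + "ok" = "pfeeook"

pfeeook


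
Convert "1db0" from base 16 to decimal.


Input: "1db0" in base 16
Positional expansion:
  Digit '1' (value 1) x 16^3 = 4096
  Digit 'd' (value 13) x 16^2 = 3328
  Digit 'b' (value 11) x 16^1 = 176
  Digit '0' (value 0) x 16^0 = 0
Sum = 7600

7600


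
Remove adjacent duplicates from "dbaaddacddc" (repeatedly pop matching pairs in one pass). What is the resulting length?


Input: dbaaddacddc
Stack-based adjacent duplicate removal:
  Read 'd': push. Stack: d
  Read 'b': push. Stack: db
  Read 'a': push. Stack: dba
  Read 'a': matches stack top 'a' => pop. Stack: db
  Read 'd': push. Stack: dbd
  Read 'd': matches stack top 'd' => pop. Stack: db
  Read 'a': push. Stack: dba
  Read 'c': push. Stack: dbac
  Read 'd': push. Stack: dbacd
  Read 'd': matches stack top 'd' => pop. Stack: dbac
  Read 'c': matches stack top 'c' => pop. Stack: dba
Final stack: "dba" (length 3)

3


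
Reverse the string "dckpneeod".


Input: dckpneeod
Reading characters right to left:
  Position 8: 'd'
  Position 7: 'o'
  Position 6: 'e'
  Position 5: 'e'
  Position 4: 'n'
  Position 3: 'p'
  Position 2: 'k'
  Position 1: 'c'
  Position 0: 'd'
Reversed: doeenpkcd

doeenpkcd


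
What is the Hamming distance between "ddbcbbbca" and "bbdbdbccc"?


Comparing "ddbcbbbca" and "bbdbdbccc" position by position:
  Position 0: 'd' vs 'b' => differ
  Position 1: 'd' vs 'b' => differ
  Position 2: 'b' vs 'd' => differ
  Position 3: 'c' vs 'b' => differ
  Position 4: 'b' vs 'd' => differ
  Position 5: 'b' vs 'b' => same
  Position 6: 'b' vs 'c' => differ
  Position 7: 'c' vs 'c' => same
  Position 8: 'a' vs 'c' => differ
Total differences (Hamming distance): 7

7


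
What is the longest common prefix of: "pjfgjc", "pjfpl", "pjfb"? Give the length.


Words: pjfgjc, pjfpl, pjfb
  Position 0: all 'p' => match
  Position 1: all 'j' => match
  Position 2: all 'f' => match
  Position 3: ('g', 'p', 'b') => mismatch, stop
LCP = "pjf" (length 3)

3


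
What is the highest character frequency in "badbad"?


Input: badbad
Character counts:
  'a': 2
  'b': 2
  'd': 2
Maximum frequency: 2

2


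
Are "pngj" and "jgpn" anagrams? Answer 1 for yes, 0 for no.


Strings: "pngj", "jgpn"
Sorted first:  gjnp
Sorted second: gjnp
Sorted forms match => anagrams

1


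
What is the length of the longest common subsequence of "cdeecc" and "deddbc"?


LCS of "cdeecc" and "deddbc"
DP table:
           d    e    d    d    b    c
      0    0    0    0    0    0    0
  c   0    0    0    0    0    0    1
  d   0    1    1    1    1    1    1
  e   0    1    2    2    2    2    2
  e   0    1    2    2    2    2    2
  c   0    1    2    2    2    2    3
  c   0    1    2    2    2    2    3
LCS length = dp[6][6] = 3

3


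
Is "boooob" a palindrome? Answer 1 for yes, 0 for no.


Input: boooob
Reversed: boooob
  Compare pos 0 ('b') with pos 5 ('b'): match
  Compare pos 1 ('o') with pos 4 ('o'): match
  Compare pos 2 ('o') with pos 3 ('o'): match
Result: palindrome

1


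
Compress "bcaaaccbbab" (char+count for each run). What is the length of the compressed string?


Input: bcaaaccbbab
Runs:
  'b' x 1 => "b1"
  'c' x 1 => "c1"
  'a' x 3 => "a3"
  'c' x 2 => "c2"
  'b' x 2 => "b2"
  'a' x 1 => "a1"
  'b' x 1 => "b1"
Compressed: "b1c1a3c2b2a1b1"
Compressed length: 14

14


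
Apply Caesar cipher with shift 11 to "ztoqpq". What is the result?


Caesar cipher: shift "ztoqpq" by 11
  'z' (pos 25) + 11 = pos 10 = 'k'
  't' (pos 19) + 11 = pos 4 = 'e'
  'o' (pos 14) + 11 = pos 25 = 'z'
  'q' (pos 16) + 11 = pos 1 = 'b'
  'p' (pos 15) + 11 = pos 0 = 'a'
  'q' (pos 16) + 11 = pos 1 = 'b'
Result: kezbab

kezbab


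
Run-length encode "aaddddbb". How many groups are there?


Input: aaddddbb
Scanning for consecutive runs:
  Group 1: 'a' x 2 (positions 0-1)
  Group 2: 'd' x 4 (positions 2-5)
  Group 3: 'b' x 2 (positions 6-7)
Total groups: 3

3


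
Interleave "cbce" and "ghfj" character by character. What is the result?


Interleaving "cbce" and "ghfj":
  Position 0: 'c' from first, 'g' from second => "cg"
  Position 1: 'b' from first, 'h' from second => "bh"
  Position 2: 'c' from first, 'f' from second => "cf"
  Position 3: 'e' from first, 'j' from second => "ej"
Result: cgbhcfej

cgbhcfej


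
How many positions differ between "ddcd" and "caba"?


Comparing "ddcd" and "caba" position by position:
  Position 0: 'd' vs 'c' => DIFFER
  Position 1: 'd' vs 'a' => DIFFER
  Position 2: 'c' vs 'b' => DIFFER
  Position 3: 'd' vs 'a' => DIFFER
Positions that differ: 4

4


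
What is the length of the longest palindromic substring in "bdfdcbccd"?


Input: "bdfdcbccd"
Checking substrings for palindromes:
  [1:4] "dfd" (len 3) => palindrome
  [4:7] "cbc" (len 3) => palindrome
  [6:8] "cc" (len 2) => palindrome
Longest palindromic substring: "dfd" with length 3

3


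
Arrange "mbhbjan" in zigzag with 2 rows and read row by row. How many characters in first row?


Zigzag "mbhbjan" into 2 rows:
Placing characters:
  'm' => row 0
  'b' => row 1
  'h' => row 0
  'b' => row 1
  'j' => row 0
  'a' => row 1
  'n' => row 0
Rows:
  Row 0: "mhjn"
  Row 1: "bba"
First row length: 4

4


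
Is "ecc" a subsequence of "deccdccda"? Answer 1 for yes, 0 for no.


Check if "ecc" is a subsequence of "deccdccda"
Greedy scan:
  Position 0 ('d'): no match needed
  Position 1 ('e'): matches sub[0] = 'e'
  Position 2 ('c'): matches sub[1] = 'c'
  Position 3 ('c'): matches sub[2] = 'c'
  Position 4 ('d'): no match needed
  Position 5 ('c'): no match needed
  Position 6 ('c'): no match needed
  Position 7 ('d'): no match needed
  Position 8 ('a'): no match needed
All 3 characters matched => is a subsequence

1


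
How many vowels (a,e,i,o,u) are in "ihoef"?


Input: ihoef
Checking each character:
  'i' at position 0: vowel (running total: 1)
  'h' at position 1: consonant
  'o' at position 2: vowel (running total: 2)
  'e' at position 3: vowel (running total: 3)
  'f' at position 4: consonant
Total vowels: 3

3


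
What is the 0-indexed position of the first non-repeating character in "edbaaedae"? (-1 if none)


Input: edbaaedae
Character frequencies:
  'a': 3
  'b': 1
  'd': 2
  'e': 3
Scanning left to right for freq == 1:
  Position 0 ('e'): freq=3, skip
  Position 1 ('d'): freq=2, skip
  Position 2 ('b'): unique! => answer = 2

2


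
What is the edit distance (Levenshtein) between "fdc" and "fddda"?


Computing edit distance: "fdc" -> "fddda"
DP table:
           f    d    d    d    a
      0    1    2    3    4    5
  f   1    0    1    2    3    4
  d   2    1    0    1    2    3
  c   3    2    1    1    2    3
Edit distance = dp[3][5] = 3

3


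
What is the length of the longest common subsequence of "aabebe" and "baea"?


LCS of "aabebe" and "baea"
DP table:
           b    a    e    a
      0    0    0    0    0
  a   0    0    1    1    1
  a   0    0    1    1    2
  b   0    1    1    1    2
  e   0    1    1    2    2
  b   0    1    1    2    2
  e   0    1    1    2    2
LCS length = dp[6][4] = 2

2


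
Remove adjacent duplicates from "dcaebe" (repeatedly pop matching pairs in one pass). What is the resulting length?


Input: dcaebe
Stack-based adjacent duplicate removal:
  Read 'd': push. Stack: d
  Read 'c': push. Stack: dc
  Read 'a': push. Stack: dca
  Read 'e': push. Stack: dcae
  Read 'b': push. Stack: dcaeb
  Read 'e': push. Stack: dcaebe
Final stack: "dcaebe" (length 6)

6


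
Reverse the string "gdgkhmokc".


Input: gdgkhmokc
Reading characters right to left:
  Position 8: 'c'
  Position 7: 'k'
  Position 6: 'o'
  Position 5: 'm'
  Position 4: 'h'
  Position 3: 'k'
  Position 2: 'g'
  Position 1: 'd'
  Position 0: 'g'
Reversed: ckomhkgdg

ckomhkgdg


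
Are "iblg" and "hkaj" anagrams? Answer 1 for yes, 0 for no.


Strings: "iblg", "hkaj"
Sorted first:  bgil
Sorted second: ahjk
Differ at position 0: 'b' vs 'a' => not anagrams

0


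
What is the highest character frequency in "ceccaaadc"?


Input: ceccaaadc
Character counts:
  'a': 3
  'c': 4
  'd': 1
  'e': 1
Maximum frequency: 4

4


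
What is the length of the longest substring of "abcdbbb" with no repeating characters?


Input: "abcdbbb"
Sliding window (track last position of each char):
  Position 0 ('a'): window [0,0] length 1 -- new best
  Position 1 ('b'): window [0,1] length 2 -- new best
  Position 2 ('c'): window [0,2] length 3 -- new best
  Position 3 ('d'): window [0,3] length 4 -- new best
  Position 4 ('b'): repeat (last at 1), move window start to 2
  Position 4 ('b'): window [2,4] length 3
  Position 5 ('b'): repeat (last at 4), move window start to 5
  Position 5 ('b'): window [5,5] length 1
  Position 6 ('b'): repeat (last at 5), move window start to 6
  Position 6 ('b'): window [6,6] length 1
Longest substring with no repeats: "abcd" with length 4

4


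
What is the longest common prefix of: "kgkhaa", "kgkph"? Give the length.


Words: kgkhaa, kgkph
  Position 0: all 'k' => match
  Position 1: all 'g' => match
  Position 2: all 'k' => match
  Position 3: ('h', 'p') => mismatch, stop
LCP = "kgk" (length 3)

3


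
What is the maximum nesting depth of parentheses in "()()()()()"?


Input: "()()()()()"
Tracking depth:
  Position 0 '(': depth becomes 1
  Position 1 ')': depth becomes 0
  Position 2 '(': depth becomes 1
  Position 3 ')': depth becomes 0
  Position 4 '(': depth becomes 1
  Position 5 ')': depth becomes 0
  Position 6 '(': depth becomes 1
  Position 7 ')': depth becomes 0
  Position 8 '(': depth becomes 1
  Position 9 ')': depth becomes 0
Maximum depth reached: 1

1


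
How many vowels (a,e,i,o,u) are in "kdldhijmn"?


Input: kdldhijmn
Checking each character:
  'k' at position 0: consonant
  'd' at position 1: consonant
  'l' at position 2: consonant
  'd' at position 3: consonant
  'h' at position 4: consonant
  'i' at position 5: vowel (running total: 1)
  'j' at position 6: consonant
  'm' at position 7: consonant
  'n' at position 8: consonant
Total vowels: 1

1


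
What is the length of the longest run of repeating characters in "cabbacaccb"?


Input: "cabbacaccb"
Scanning for longest run:
  Position 1 ('a'): new char, reset run to 1
  Position 2 ('b'): new char, reset run to 1
  Position 3 ('b'): continues run of 'b', length=2
  Position 4 ('a'): new char, reset run to 1
  Position 5 ('c'): new char, reset run to 1
  Position 6 ('a'): new char, reset run to 1
  Position 7 ('c'): new char, reset run to 1
  Position 8 ('c'): continues run of 'c', length=2
  Position 9 ('b'): new char, reset run to 1
Longest run: 'b' with length 2

2


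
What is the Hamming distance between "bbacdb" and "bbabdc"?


Comparing "bbacdb" and "bbabdc" position by position:
  Position 0: 'b' vs 'b' => same
  Position 1: 'b' vs 'b' => same
  Position 2: 'a' vs 'a' => same
  Position 3: 'c' vs 'b' => differ
  Position 4: 'd' vs 'd' => same
  Position 5: 'b' vs 'c' => differ
Total differences (Hamming distance): 2

2


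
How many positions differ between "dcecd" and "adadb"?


Comparing "dcecd" and "adadb" position by position:
  Position 0: 'd' vs 'a' => DIFFER
  Position 1: 'c' vs 'd' => DIFFER
  Position 2: 'e' vs 'a' => DIFFER
  Position 3: 'c' vs 'd' => DIFFER
  Position 4: 'd' vs 'b' => DIFFER
Positions that differ: 5

5


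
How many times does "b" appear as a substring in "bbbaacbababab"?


Searching for "b" in "bbbaacbababab"
Scanning each position:
  Position 0: "b" => MATCH
  Position 1: "b" => MATCH
  Position 2: "b" => MATCH
  Position 3: "a" => no
  Position 4: "a" => no
  Position 5: "c" => no
  Position 6: "b" => MATCH
  Position 7: "a" => no
  Position 8: "b" => MATCH
  Position 9: "a" => no
  Position 10: "b" => MATCH
  Position 11: "a" => no
  Position 12: "b" => MATCH
Total occurrences: 7

7


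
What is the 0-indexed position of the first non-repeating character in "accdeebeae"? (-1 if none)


Input: accdeebeae
Character frequencies:
  'a': 2
  'b': 1
  'c': 2
  'd': 1
  'e': 4
Scanning left to right for freq == 1:
  Position 0 ('a'): freq=2, skip
  Position 1 ('c'): freq=2, skip
  Position 2 ('c'): freq=2, skip
  Position 3 ('d'): unique! => answer = 3

3


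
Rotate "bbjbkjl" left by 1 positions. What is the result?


Input: "bbjbkjl", rotate left by 1
First 1 characters: "b"
Remaining characters: "bjbkjl"
Concatenate remaining + first: "bjbkjl" + "b" = "bjbkjlb"

bjbkjlb


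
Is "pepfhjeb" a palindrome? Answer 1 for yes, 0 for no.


Input: pepfhjeb
Reversed: bejhfpep
  Compare pos 0 ('p') with pos 7 ('b'): MISMATCH
  Compare pos 1 ('e') with pos 6 ('e'): match
  Compare pos 2 ('p') with pos 5 ('j'): MISMATCH
  Compare pos 3 ('f') with pos 4 ('h'): MISMATCH
Result: not a palindrome

0


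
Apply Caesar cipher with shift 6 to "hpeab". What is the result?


Caesar cipher: shift "hpeab" by 6
  'h' (pos 7) + 6 = pos 13 = 'n'
  'p' (pos 15) + 6 = pos 21 = 'v'
  'e' (pos 4) + 6 = pos 10 = 'k'
  'a' (pos 0) + 6 = pos 6 = 'g'
  'b' (pos 1) + 6 = pos 7 = 'h'
Result: nvkgh

nvkgh


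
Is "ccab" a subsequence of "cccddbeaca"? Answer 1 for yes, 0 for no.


Check if "ccab" is a subsequence of "cccddbeaca"
Greedy scan:
  Position 0 ('c'): matches sub[0] = 'c'
  Position 1 ('c'): matches sub[1] = 'c'
  Position 2 ('c'): no match needed
  Position 3 ('d'): no match needed
  Position 4 ('d'): no match needed
  Position 5 ('b'): no match needed
  Position 6 ('e'): no match needed
  Position 7 ('a'): matches sub[2] = 'a'
  Position 8 ('c'): no match needed
  Position 9 ('a'): no match needed
Only matched 3/4 characters => not a subsequence

0


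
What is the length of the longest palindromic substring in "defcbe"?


Input: "defcbe"
Checking substrings for palindromes:
  No multi-char palindromic substrings found
Longest palindromic substring: "d" with length 1

1


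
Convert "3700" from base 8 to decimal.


Input: "3700" in base 8
Positional expansion:
  Digit '3' (value 3) x 8^3 = 1536
  Digit '7' (value 7) x 8^2 = 448
  Digit '0' (value 0) x 8^1 = 0
  Digit '0' (value 0) x 8^0 = 0
Sum = 1984

1984


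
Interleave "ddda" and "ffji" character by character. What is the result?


Interleaving "ddda" and "ffji":
  Position 0: 'd' from first, 'f' from second => "df"
  Position 1: 'd' from first, 'f' from second => "df"
  Position 2: 'd' from first, 'j' from second => "dj"
  Position 3: 'a' from first, 'i' from second => "ai"
Result: dfdfdjai

dfdfdjai


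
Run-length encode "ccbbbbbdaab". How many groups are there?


Input: ccbbbbbdaab
Scanning for consecutive runs:
  Group 1: 'c' x 2 (positions 0-1)
  Group 2: 'b' x 5 (positions 2-6)
  Group 3: 'd' x 1 (positions 7-7)
  Group 4: 'a' x 2 (positions 8-9)
  Group 5: 'b' x 1 (positions 10-10)
Total groups: 5

5


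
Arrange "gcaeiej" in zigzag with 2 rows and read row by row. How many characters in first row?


Zigzag "gcaeiej" into 2 rows:
Placing characters:
  'g' => row 0
  'c' => row 1
  'a' => row 0
  'e' => row 1
  'i' => row 0
  'e' => row 1
  'j' => row 0
Rows:
  Row 0: "gaij"
  Row 1: "cee"
First row length: 4

4


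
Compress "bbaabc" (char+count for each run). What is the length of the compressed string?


Input: bbaabc
Runs:
  'b' x 2 => "b2"
  'a' x 2 => "a2"
  'b' x 1 => "b1"
  'c' x 1 => "c1"
Compressed: "b2a2b1c1"
Compressed length: 8

8


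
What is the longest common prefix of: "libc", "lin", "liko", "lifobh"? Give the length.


Words: libc, lin, liko, lifobh
  Position 0: all 'l' => match
  Position 1: all 'i' => match
  Position 2: ('b', 'n', 'k', 'f') => mismatch, stop
LCP = "li" (length 2)

2


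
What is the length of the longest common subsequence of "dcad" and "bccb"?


LCS of "dcad" and "bccb"
DP table:
           b    c    c    b
      0    0    0    0    0
  d   0    0    0    0    0
  c   0    0    1    1    1
  a   0    0    1    1    1
  d   0    0    1    1    1
LCS length = dp[4][4] = 1

1
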